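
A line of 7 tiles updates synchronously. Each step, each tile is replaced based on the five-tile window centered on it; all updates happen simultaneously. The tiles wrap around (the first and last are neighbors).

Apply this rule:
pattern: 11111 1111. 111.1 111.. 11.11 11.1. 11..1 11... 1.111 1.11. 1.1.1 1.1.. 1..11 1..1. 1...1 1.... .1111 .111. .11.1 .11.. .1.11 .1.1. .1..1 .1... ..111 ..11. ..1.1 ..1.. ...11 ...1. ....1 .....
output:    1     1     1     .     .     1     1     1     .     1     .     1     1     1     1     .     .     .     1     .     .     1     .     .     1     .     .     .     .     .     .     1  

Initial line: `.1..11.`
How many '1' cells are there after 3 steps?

3

1..1..1
.11..1.
1..11..
count of 1: 3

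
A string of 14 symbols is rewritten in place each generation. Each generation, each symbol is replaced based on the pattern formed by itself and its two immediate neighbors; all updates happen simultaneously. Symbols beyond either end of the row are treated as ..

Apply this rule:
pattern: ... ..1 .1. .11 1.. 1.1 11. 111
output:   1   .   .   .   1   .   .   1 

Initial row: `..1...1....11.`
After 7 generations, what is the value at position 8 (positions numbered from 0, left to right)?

1..11..111...1
.1...1..1.11..
..11..1.....11
1...1..1111...
.11..1..11.111
...1..1.....1.
11..1..1111..1
position 8 holds 1

1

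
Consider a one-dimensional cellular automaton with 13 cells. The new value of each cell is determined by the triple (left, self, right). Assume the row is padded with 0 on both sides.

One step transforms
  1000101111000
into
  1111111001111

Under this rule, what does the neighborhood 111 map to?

0

At position 7 the neighborhood is 111; the next row has 0 there.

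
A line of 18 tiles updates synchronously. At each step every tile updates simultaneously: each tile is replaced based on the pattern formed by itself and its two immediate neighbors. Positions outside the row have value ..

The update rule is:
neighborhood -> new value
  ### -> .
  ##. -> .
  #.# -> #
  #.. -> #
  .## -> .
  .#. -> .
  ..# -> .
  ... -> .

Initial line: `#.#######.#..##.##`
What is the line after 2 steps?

.#.......#.#...#..
..#.......#.#...#.

..#.......#.#...#.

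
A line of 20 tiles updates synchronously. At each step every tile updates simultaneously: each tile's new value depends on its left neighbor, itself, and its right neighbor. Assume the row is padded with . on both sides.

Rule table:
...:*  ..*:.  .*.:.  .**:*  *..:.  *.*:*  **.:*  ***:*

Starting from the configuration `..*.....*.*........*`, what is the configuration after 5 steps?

*...***..*..******..
..*.***.....******.*
*..****.***.*******.
...****************.
**.****************.

**.****************.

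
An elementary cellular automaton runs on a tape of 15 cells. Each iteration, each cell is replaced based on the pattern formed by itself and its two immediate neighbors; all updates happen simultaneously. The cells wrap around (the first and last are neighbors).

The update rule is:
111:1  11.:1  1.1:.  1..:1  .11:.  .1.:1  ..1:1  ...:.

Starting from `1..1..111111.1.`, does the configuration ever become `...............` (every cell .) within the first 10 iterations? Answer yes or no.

no

111111.11111.1.
.11111..1111.1.
1.111111.111.11
1..11111..11..1
111.111111.111.
.11..11111..11.
1.111.111111.11
1..11..11111..1
111.111.111111.
.11..11..11111.
iteration 10 is .11..11..11111., still not uniform .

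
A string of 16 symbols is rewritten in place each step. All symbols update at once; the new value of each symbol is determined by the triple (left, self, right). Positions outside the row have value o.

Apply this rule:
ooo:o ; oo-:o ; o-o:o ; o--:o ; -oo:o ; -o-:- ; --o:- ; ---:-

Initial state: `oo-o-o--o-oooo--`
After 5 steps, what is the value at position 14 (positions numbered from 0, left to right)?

step 1: ooo-o-o--oooooo-
step 2: oooo-o-o-ooooooo
step 3: ooooo-o-oooooooo
step 4: oooooo-ooooooooo
step 5: oooooooooooooooo
position 14 holds o

o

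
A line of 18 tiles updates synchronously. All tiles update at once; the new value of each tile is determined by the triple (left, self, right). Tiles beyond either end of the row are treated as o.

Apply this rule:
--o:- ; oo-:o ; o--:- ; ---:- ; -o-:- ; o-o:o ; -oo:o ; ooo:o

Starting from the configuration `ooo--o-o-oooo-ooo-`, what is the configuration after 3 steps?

ooo----ooooooooooo

step 1: ooo---o-oooooooooo
step 2: ooo----ooooooooooo
step 3: ooo----ooooooooooo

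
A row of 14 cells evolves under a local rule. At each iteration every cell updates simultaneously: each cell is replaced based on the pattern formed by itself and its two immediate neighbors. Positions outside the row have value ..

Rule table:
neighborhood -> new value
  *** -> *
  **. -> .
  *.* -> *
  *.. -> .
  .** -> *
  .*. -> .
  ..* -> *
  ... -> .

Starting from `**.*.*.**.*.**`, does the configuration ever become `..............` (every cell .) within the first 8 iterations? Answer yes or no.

no

*.*.*.**.*.**.
.*.*.**.*.**..
*.*.**.*.**...
.*.**.*.**....
*.**.*.**.....
.**.*.**......
**.*.**.......
*.*.**........
iteration 8 is *.*.**........, still not uniform .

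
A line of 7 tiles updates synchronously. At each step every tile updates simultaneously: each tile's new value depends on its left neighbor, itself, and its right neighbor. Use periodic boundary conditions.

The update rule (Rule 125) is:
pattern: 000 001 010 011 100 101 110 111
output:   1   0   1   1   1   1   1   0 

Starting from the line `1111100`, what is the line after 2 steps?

1000110
1110111

1110111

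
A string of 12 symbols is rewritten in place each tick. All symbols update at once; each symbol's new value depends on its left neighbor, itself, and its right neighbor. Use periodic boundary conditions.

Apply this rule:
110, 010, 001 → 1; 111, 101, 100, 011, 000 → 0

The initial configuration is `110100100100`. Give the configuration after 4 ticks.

010100100101

tick 1: 010101101101
tick 2: 010100100101
tick 3: 010101101101  (repeats tick 1; period 2)
tick 4: 010100100101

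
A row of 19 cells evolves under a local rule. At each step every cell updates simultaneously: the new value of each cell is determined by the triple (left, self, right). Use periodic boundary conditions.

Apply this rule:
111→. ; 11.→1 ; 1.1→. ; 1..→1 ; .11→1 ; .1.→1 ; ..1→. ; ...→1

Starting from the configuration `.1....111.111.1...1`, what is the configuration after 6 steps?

.11.1.1.1.1.1.1.1.1

.1111.1.1.1.1.111.1
.1..1.1.1.1.1.1.1.1
.11.1.1.1.1.1.1.1.1
.11.1.1.1.1.1.1.1.1  (fixed point — unchanged through step 6)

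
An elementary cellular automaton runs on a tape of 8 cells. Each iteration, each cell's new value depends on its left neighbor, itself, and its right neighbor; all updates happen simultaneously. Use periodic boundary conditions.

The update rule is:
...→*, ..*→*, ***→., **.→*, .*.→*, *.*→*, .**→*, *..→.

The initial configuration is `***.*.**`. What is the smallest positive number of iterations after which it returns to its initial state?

iteration 1: ..*****.
iteration 2: ***...*.
iteration 3: *.*.****
iteration 4: *****...
iteration 5: *...*.**
iteration 6: *.*****.
iteration 7: ***...**
iteration 8: ..*.***.
iteration 9: *****.*.
iteration 10: *...****
iteration 11: *.***...
iteration 12: ***.*.**

12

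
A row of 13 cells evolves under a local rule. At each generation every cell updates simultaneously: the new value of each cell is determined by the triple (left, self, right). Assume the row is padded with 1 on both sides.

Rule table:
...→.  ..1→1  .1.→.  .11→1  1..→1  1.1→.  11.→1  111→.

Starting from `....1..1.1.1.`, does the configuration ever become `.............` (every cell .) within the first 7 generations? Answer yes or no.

1..1.11......
111..111....1
..1111.11..11
111..1.11111.
..111..1...1.
111.111.1.1..
..1.1.1....11
generation 7 is ..1.1.1....11, still not uniform .

no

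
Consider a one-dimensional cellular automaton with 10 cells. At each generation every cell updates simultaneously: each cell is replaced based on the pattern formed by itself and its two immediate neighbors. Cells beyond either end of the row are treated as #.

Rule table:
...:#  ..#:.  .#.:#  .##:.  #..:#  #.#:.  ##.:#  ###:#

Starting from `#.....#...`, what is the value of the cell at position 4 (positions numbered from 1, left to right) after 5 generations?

#

#####.###.
#####..##.
######..#.
#######.#.
#######.#.
position 4 holds #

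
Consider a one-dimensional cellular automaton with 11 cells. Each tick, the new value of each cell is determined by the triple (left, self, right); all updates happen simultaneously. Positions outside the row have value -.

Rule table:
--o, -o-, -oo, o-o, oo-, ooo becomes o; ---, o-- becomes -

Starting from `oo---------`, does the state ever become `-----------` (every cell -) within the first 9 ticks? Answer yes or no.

no

oo---------  (fixed point — unchanged through tick 9)
tick 9 is oo---------, still not uniform -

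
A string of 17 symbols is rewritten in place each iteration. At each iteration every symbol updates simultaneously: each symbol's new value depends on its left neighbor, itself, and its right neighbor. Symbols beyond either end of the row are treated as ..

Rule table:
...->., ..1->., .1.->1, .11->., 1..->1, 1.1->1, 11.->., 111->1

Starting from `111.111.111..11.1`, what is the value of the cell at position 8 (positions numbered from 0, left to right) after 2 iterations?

.1.1.1.1.1.1...11
.111111111111....
position 8 holds 1

1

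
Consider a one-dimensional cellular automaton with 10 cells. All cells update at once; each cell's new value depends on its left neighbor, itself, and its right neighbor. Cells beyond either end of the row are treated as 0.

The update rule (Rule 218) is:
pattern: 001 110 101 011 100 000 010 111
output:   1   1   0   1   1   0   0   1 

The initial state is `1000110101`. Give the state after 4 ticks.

tick 1: 0101110000
tick 2: 1001111000
tick 3: 0111111100
tick 4: 1111111110

1111111110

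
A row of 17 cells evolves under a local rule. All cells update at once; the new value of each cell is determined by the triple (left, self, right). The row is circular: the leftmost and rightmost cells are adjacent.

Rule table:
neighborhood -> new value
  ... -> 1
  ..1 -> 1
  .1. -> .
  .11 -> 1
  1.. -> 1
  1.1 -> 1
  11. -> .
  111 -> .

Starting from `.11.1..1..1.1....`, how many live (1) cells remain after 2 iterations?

8

11.1.11.11.1.1111
..1.11.11.1.11...
count of 1: 8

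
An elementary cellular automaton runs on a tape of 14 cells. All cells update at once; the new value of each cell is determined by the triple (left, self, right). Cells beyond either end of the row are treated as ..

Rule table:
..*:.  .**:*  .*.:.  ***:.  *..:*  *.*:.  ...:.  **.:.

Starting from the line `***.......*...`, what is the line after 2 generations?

.*..*.......*.

*..*.......*..
.*..*.......*.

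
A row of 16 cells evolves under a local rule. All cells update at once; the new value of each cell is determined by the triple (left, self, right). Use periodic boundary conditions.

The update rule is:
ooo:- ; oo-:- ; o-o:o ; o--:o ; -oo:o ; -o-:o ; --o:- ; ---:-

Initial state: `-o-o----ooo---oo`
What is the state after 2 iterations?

iteration 1: ooooo---o--o--o-
iteration 2: o----o--oo-oo-oo

o----o--oo-oo-oo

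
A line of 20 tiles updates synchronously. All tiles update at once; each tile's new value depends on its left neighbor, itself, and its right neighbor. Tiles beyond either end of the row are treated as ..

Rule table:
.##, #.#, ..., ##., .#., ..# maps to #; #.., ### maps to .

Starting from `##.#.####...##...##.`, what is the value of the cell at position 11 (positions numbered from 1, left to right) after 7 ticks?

######..#.####.####.
#....#.####..###..#.
#.######..#.##.#.##.
###....#.##########.
#.#.######........#.
#####....#.########.
#...#.######......#.
position 11 holds #

#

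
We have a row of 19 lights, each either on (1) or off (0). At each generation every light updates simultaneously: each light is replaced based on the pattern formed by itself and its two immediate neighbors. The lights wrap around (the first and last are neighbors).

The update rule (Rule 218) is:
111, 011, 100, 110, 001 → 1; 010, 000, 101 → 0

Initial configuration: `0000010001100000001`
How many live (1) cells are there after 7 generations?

16

generation 1: 1000101011110000010
generation 2: 0101000011111000100
generation 3: 1000100111111101010
generation 4: 0101011111111100000
generation 5: 1000011111111110000
generation 6: 0100111111111111001
generation 7: 0011111111111111110
count of 1: 16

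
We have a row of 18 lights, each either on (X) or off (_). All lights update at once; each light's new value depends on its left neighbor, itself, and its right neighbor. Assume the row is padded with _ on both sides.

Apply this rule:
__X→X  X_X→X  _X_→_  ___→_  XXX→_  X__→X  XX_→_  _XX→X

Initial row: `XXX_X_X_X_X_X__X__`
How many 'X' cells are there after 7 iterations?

X__X_X_X_X_X_XX_X_
_XX_X_X_X_X_XX_X_X
XX_X_X_X_X_XX_X_X_
X_X_X_X_X_XX_X_X_X
_X_X_X_X_XX_X_X_X_
X_X_X_X_XX_X_X_X_X
_X_X_X_XX_X_X_X_X_
count of X: 9

9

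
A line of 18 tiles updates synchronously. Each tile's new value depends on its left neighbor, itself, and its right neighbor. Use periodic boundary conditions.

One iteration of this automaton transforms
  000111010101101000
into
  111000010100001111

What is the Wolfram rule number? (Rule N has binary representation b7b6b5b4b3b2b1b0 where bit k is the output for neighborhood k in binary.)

23

position 4: 111 → 0  (bit 7 = 0)
position 5: 110 → 0  (bit 6 = 0)
position 6: 101 → 0  (bit 5 = 0)
position 15: 100 → 1  (bit 4 = 1)
position 3: 011 → 0  (bit 3 = 0)
position 7: 010 → 1  (bit 2 = 1)
position 2: 001 → 1  (bit 1 = 1)
position 0: 000 → 1  (bit 0 = 1)
bits b7..b0 = 00010111 = 23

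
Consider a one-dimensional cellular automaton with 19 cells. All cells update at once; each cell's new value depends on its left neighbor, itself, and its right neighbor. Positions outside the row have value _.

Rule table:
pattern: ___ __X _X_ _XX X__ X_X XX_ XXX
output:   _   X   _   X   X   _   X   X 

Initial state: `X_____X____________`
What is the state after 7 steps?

_X_X_X___X_X_X_____

step 1: _X___X_X___________
step 2: X_X_X___X__________
step 3: _____X_X_X_________
step 4: ____X_____X________
step 5: ___X_X___X_X_______
step 6: __X___X_X___X______
step 7: _X_X_X___X_X_X_____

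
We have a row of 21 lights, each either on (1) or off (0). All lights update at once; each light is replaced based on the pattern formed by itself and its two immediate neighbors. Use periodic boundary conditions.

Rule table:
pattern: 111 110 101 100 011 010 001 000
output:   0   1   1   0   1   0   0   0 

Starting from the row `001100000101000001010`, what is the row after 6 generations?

generation 1: 001100000010000000100
generation 2: 001100000000000000000
generation 3: 001100000000000000000  (fixed point — unchanged through generation 6)

001100000000000000000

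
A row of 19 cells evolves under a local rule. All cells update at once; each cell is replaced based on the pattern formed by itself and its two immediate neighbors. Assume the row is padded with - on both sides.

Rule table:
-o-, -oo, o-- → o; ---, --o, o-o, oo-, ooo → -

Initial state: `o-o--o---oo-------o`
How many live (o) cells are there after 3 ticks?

9

tick 1: o-oo-oo--o-o------o
tick 2: o-o--o-o-o-oo-----o
tick 3: o-oo-o-o-o-o-o----o
count of o: 9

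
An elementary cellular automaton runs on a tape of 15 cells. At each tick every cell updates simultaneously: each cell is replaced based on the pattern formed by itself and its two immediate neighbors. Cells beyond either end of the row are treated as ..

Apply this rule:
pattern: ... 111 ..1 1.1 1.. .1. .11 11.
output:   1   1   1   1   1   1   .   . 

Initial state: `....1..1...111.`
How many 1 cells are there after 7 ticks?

tick 1: 11111111111.1.1
tick 2: .111111111.1111
tick 3: 1.1111111.1.11.
tick 4: 11.11111.111..1
tick 5: ..1.111.1.1.111
tick 6: 1111.1.11111.1.
tick 7: .11.111.111.111
count of 1: 11

11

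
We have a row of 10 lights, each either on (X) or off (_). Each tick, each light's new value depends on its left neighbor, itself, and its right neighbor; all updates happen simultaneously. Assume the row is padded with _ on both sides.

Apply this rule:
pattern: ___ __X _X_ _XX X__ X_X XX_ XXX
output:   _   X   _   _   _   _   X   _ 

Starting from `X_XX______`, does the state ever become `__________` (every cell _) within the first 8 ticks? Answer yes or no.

yes

___X______
__X_______
_X________
X_________
__________
all cells are _ at tick 5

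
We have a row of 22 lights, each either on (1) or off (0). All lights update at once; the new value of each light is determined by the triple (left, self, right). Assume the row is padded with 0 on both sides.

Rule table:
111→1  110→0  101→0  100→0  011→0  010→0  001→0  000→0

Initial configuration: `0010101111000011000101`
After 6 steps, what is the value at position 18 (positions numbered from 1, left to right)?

0000000110000000000000
0000000000000000000000
0000000000000000000000  (fixed point — unchanged through step 6)
position 18 holds 0

0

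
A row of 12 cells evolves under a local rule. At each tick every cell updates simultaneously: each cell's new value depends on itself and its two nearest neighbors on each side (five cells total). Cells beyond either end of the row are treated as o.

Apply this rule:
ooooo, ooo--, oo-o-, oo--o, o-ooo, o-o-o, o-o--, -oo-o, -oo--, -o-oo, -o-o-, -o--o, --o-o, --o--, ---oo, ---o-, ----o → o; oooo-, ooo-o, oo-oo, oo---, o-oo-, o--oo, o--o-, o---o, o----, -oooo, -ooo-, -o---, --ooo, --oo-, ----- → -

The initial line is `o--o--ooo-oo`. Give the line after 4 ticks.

o---oo-oo---

tick 1: oo-oo-----o-
tick 2: ----o---oooo
tick 3: --ooo--o--oo
tick 4: o---oo-oo---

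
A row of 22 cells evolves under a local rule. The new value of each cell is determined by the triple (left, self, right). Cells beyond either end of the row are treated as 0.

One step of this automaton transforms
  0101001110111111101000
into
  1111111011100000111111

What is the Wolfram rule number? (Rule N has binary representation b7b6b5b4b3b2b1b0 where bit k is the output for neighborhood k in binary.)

position 7: 111 → 0  (bit 7 = 0)
position 8: 110 → 1  (bit 6 = 1)
position 2: 101 → 1  (bit 5 = 1)
position 4: 100 → 1  (bit 4 = 1)
position 6: 011 → 1  (bit 3 = 1)
position 1: 010 → 1  (bit 2 = 1)
position 0: 001 → 1  (bit 1 = 1)
position 20: 000 → 1  (bit 0 = 1)
bits b7..b0 = 01111111 = 127

127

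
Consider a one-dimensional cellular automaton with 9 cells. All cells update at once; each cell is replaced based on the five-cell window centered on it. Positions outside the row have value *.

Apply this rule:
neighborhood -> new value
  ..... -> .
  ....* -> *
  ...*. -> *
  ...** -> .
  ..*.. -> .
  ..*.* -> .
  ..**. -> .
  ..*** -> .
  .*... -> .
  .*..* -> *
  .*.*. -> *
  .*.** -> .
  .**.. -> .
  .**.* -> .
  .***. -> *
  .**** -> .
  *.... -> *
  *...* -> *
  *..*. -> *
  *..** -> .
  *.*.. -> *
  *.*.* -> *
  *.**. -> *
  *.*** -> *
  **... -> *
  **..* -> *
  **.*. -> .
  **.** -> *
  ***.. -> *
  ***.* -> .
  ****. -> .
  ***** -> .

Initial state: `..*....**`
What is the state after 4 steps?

..**.**..

**..**...
.**...**.
**.**...*
..**.**..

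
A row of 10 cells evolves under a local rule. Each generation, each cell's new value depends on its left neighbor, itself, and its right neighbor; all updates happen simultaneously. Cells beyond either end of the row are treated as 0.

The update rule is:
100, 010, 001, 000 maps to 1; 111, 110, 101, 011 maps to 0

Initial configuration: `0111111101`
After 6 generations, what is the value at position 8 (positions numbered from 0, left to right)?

1000000001
1111111111
0000000000
1111111111  (repeats generation 2; period 2)
generation 6: 1111111111
position 8 holds 1

1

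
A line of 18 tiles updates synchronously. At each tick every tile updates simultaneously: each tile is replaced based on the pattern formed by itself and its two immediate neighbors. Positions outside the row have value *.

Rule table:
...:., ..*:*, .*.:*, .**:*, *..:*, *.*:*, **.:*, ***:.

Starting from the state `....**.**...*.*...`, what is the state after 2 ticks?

tick 1: *..*******.*****.*
tick 2: ****.....***...***

****.....***...***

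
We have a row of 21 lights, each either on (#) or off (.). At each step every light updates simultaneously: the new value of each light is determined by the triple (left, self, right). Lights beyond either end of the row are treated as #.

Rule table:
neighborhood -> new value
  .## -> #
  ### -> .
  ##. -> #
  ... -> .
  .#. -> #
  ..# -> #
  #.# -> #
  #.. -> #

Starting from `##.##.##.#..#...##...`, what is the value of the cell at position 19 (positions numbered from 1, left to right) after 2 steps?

.#############.####.#
##...........###..###
position 19 holds #

#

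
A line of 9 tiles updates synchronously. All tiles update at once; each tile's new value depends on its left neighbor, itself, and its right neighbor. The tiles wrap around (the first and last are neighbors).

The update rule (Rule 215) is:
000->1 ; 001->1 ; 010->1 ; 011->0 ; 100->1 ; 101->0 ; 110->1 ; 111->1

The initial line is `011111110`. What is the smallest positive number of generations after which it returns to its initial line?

generation 1: 101111111
generation 2: 100111111
generation 3: 111011111
generation 4: 111001111
generation 5: 111110111
generation 6: 111110011
generation 7: 111111101
generation 8: 111111100
generation 9: 011111111
generation 10: 001111111
generation 11: 110111111
generation 12: 110011111
generation 13: 111101111
generation 14: 111100111
generation 15: 111111011
generation 16: 111111001
generation 17: 111111110
generation 18: 011111110

18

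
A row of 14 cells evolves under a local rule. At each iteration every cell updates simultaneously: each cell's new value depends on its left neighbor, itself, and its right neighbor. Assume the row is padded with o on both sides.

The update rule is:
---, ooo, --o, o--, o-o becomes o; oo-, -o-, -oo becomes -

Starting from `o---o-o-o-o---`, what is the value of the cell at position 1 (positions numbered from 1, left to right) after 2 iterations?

o

-ooo-o-o-o-ooo
o-o-o-o-o-o-oo
position 1 holds o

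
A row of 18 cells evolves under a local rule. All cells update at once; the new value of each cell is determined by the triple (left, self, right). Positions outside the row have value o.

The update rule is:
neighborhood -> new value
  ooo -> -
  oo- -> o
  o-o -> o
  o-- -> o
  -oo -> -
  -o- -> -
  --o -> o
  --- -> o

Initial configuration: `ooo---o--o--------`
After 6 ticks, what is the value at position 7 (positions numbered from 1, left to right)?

o

--oooo-oo-oooooooo
oo---oo-oo--------
-oooo-oo-ooooooooo
o---oo-oo---------
oooo-oo-oooooooooo
---oo-oo----------
position 7 holds o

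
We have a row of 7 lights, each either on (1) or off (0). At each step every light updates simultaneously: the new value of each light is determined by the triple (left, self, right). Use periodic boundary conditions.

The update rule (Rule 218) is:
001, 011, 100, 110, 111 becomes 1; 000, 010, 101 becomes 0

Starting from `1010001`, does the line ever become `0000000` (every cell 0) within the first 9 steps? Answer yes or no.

no

1001011
1110011
1111111
1111111  (fixed point — unchanged through step 9)
step 9 is 1111111, still not uniform 0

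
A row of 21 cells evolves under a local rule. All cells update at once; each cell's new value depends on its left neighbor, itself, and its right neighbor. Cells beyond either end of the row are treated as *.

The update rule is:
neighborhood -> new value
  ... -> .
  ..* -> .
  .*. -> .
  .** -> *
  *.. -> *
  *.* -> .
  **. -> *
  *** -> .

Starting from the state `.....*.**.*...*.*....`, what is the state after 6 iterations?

...***.....***..*....

*......**..*.....*...
**.....***..*.....*..
.**....*.**..*.....*.
.***.....***..*......
.*.**....*.**..*.....
...***.....***..*....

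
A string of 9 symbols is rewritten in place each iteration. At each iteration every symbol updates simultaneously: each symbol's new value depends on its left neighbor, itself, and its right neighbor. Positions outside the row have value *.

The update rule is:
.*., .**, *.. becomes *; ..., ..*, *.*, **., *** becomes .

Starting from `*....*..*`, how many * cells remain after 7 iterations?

.*...**.*
.**..*..*
.*.*.**.*
.*.*.*..*
.*.*.**.*  (repeats iteration 3; period 2)
iteration 7: .*.*.**.*
count of *: 5

5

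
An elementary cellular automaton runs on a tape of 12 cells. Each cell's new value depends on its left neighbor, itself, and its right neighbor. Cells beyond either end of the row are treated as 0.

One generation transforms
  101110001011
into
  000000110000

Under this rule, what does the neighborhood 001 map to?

At position 7 the neighborhood is 001; the next row has 1 there.

1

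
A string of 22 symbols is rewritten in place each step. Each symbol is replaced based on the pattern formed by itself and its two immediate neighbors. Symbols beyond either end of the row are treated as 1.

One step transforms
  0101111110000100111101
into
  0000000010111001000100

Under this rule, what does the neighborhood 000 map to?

1

At position 10 the neighborhood is 000; the next row has 1 there.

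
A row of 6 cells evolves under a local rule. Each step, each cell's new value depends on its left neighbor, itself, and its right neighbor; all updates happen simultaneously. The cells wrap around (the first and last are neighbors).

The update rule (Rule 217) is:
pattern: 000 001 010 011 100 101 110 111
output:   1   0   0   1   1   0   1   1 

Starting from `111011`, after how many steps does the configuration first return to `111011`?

step 1: 111011

1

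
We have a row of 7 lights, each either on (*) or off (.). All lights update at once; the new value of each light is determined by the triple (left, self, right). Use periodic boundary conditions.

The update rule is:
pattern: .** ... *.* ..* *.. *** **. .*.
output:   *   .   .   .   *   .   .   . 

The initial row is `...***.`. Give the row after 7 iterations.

..*..*.

iteration 1: ...*..*
iteration 2: *...*..
iteration 3: .*...*.
iteration 4: ..*...*
iteration 5: *..*...
iteration 6: .*..*..
iteration 7: ..*..*.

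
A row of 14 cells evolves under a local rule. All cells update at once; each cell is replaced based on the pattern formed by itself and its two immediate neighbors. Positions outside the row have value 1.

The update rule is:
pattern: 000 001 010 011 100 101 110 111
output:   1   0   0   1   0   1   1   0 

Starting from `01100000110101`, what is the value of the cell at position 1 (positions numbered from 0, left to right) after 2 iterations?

0

11101110111011
00111011101110
position 1 holds 0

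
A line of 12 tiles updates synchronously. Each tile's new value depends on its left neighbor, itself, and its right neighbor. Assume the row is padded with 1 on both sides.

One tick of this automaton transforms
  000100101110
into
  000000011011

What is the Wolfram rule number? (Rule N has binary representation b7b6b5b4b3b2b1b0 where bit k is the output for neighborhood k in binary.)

position 9: 111 → 0  (bit 7 = 0)
position 10: 110 → 1  (bit 6 = 1)
position 7: 101 → 1  (bit 5 = 1)
position 0: 100 → 0  (bit 4 = 0)
position 8: 011 → 1  (bit 3 = 1)
position 3: 010 → 0  (bit 2 = 0)
position 2: 001 → 0  (bit 1 = 0)
position 1: 000 → 0  (bit 0 = 0)
bits b7..b0 = 01101000 = 104

104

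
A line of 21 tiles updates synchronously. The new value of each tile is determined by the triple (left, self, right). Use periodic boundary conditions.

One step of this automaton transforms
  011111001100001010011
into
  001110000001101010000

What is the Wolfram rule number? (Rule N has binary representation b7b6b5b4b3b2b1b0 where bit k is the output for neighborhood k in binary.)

133

position 2: 111 → 1  (bit 7 = 1)
position 5: 110 → 0  (bit 6 = 0)
position 0: 101 → 0  (bit 5 = 0)
position 6: 100 → 0  (bit 4 = 0)
position 1: 011 → 0  (bit 3 = 0)
position 14: 010 → 1  (bit 2 = 1)
position 7: 001 → 0  (bit 1 = 0)
position 11: 000 → 1  (bit 0 = 1)
bits b7..b0 = 10000101 = 133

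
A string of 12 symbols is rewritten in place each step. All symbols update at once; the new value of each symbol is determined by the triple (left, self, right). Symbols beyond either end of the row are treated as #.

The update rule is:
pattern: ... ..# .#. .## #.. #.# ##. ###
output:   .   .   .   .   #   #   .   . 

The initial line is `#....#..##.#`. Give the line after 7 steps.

.#.#.#.#....

.#....#...#.
#.#....#...#
.#.#....#...
#.#.#....#..
.#.#.#....#.
#.#.#.#....#
.#.#.#.#....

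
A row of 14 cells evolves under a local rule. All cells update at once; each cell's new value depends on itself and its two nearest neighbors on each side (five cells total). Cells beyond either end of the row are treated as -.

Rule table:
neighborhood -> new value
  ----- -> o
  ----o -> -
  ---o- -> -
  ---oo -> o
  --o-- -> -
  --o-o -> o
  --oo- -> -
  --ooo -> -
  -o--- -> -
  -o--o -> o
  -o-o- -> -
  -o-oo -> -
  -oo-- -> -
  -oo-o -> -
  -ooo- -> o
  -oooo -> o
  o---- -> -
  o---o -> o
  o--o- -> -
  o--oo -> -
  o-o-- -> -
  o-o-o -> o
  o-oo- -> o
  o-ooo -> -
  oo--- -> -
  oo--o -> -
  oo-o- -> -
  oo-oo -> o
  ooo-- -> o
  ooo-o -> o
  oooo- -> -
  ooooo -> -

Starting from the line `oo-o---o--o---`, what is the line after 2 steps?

ooo---o-------

step 1: -----o--o----o
step 2: ooo---o-------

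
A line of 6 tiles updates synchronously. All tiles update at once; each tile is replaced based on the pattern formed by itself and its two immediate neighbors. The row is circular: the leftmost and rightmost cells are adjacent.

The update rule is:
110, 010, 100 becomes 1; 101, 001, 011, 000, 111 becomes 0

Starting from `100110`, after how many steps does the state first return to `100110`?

110010
011010
001011
101001
101100
100110

6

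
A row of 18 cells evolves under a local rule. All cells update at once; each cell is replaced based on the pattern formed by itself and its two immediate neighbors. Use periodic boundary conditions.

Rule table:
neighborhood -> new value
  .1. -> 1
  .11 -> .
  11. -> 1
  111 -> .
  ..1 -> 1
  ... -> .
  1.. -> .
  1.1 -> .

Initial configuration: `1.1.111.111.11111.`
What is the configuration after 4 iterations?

iteration 1: 1.1...1...1.....1.
iteration 2: 1.1..11..11....11.
iteration 3: 1.1.1.1.1.1...1.1.
iteration 4: 1.1.1.1.1.1..11.1.

1.1.1.1.1.1..11.1.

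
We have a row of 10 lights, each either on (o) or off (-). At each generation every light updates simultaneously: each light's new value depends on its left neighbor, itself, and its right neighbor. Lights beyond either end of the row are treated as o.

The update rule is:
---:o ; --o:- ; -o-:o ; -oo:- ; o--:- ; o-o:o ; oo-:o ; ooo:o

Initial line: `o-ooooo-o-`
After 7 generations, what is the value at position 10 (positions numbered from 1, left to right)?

o

oo-ooooooo
ooo-oooooo
oooo-ooooo
ooooo-oooo
oooooo-ooo
ooooooo-oo
oooooooo-o
position 10 holds o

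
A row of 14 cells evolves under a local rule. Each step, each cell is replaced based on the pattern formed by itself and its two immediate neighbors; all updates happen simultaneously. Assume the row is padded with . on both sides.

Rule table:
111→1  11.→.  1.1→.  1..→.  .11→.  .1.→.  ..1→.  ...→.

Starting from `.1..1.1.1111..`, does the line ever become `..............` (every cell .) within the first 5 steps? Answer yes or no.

yes

.........11...
..............
all cells are . at step 2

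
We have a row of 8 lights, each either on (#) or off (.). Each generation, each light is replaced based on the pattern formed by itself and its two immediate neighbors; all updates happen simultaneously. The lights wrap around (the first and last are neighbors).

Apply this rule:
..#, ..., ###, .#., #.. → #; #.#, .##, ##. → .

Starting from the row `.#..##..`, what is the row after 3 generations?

##......

generation 1: ####..##
generation 2: ###.##.#
generation 3: ##......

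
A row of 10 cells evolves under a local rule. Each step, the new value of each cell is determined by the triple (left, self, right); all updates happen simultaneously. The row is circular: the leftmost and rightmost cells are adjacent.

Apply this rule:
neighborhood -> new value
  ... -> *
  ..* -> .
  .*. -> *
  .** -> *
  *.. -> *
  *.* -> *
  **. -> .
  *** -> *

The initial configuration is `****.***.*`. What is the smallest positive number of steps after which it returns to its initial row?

10

***.***.**
**.***.***
*.***.****
.***.*****
***.*****.
**.*****.*
*.*****.**
.*****.***
*****.***.
****.***.*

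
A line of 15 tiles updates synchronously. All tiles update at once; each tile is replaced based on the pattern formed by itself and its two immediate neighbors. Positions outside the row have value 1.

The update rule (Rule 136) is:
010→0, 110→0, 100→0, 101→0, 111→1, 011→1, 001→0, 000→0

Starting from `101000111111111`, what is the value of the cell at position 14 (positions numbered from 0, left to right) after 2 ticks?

1

000000111111111
000000111111111
position 14 holds 1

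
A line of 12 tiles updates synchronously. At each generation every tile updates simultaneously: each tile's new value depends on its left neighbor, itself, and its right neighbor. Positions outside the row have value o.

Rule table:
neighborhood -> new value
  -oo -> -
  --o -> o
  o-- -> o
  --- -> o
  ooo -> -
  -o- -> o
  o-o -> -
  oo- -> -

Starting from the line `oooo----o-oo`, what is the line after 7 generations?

----ooooo---
oooo-----ooo
----ooooo---  (repeats generation 1; period 2)
generation 7: ----ooooo---

----ooooo---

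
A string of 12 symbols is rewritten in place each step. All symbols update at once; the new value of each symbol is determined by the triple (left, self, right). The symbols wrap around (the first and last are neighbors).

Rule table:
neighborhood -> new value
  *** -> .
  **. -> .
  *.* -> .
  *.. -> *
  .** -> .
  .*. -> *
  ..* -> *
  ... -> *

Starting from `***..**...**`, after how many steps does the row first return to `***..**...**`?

step 1: ...**..***..
step 2: ***..**...**

2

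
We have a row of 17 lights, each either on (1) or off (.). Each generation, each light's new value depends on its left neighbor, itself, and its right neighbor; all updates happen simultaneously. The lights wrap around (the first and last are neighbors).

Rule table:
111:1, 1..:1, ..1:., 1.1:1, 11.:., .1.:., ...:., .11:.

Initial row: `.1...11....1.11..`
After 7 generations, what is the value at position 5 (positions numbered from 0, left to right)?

generation 1: ..1....1....1..1.
generation 2: ...1....1....1..1
generation 3: 1...1....1....1..
generation 4: .1...1....1....1.
generation 5: ..1...1....1....1
generation 6: 1..1...1....1....
generation 7: .1..1...1....1...
position 5 holds .

.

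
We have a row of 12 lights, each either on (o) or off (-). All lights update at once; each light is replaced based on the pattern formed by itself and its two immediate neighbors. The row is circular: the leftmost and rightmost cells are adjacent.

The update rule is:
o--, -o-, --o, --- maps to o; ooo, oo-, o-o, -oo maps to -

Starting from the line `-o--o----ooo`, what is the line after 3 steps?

-oooooooo---
o--------ooo
-oooooooo---

-oooooooo---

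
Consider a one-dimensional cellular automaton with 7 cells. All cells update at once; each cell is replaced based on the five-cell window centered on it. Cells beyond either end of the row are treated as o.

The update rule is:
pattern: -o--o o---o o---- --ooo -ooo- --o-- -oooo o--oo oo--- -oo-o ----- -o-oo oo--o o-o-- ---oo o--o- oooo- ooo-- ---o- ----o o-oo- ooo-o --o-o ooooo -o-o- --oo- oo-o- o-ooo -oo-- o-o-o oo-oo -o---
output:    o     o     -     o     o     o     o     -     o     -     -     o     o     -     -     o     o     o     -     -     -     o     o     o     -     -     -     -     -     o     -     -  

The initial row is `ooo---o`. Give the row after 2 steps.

ooooo-o
ooooo--

ooooo--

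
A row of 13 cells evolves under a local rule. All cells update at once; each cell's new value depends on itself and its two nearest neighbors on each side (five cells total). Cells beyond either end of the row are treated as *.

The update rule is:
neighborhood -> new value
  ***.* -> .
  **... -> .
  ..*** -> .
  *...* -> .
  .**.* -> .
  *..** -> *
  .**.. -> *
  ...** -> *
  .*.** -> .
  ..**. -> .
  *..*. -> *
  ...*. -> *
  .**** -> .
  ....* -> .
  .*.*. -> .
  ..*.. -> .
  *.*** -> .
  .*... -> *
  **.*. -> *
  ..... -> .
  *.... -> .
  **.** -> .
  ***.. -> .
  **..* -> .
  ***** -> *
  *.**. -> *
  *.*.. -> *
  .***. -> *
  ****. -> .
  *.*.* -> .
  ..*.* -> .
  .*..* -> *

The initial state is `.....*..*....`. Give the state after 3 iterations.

....*.**.*..*
...*..*.****.
..*.**.......

..*.**.......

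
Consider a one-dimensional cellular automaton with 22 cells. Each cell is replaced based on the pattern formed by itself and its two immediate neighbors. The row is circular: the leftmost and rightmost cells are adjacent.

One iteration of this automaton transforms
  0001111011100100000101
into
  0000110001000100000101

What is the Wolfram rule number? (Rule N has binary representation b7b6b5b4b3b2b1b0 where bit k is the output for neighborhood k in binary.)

132

position 4: 111 → 1  (bit 7 = 1)
position 6: 110 → 0  (bit 6 = 0)
position 7: 101 → 0  (bit 5 = 0)
position 0: 100 → 0  (bit 4 = 0)
position 3: 011 → 0  (bit 3 = 0)
position 13: 010 → 1  (bit 2 = 1)
position 2: 001 → 0  (bit 1 = 0)
position 1: 000 → 0  (bit 0 = 0)
bits b7..b0 = 10000100 = 132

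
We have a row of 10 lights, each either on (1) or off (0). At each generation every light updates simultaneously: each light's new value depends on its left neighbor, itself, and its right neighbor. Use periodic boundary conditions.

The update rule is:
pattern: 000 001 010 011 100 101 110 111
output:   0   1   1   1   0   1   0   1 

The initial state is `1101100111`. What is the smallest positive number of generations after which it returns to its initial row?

10

generation 1: 1011001111
generation 2: 0110011111
generation 3: 1100111110
generation 4: 1001111101
generation 5: 0011111011
generation 6: 0111110110
generation 7: 1111101100
generation 8: 1111011001
generation 9: 1110110011
generation 10: 1101100111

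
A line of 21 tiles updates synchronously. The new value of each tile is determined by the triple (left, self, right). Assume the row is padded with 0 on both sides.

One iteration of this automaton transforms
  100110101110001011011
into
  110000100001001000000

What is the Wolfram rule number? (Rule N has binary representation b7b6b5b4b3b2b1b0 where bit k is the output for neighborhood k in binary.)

position 9: 111 → 0  (bit 7 = 0)
position 4: 110 → 0  (bit 6 = 0)
position 5: 101 → 0  (bit 5 = 0)
position 1: 100 → 1  (bit 4 = 1)
position 3: 011 → 0  (bit 3 = 0)
position 0: 010 → 1  (bit 2 = 1)
position 2: 001 → 0  (bit 1 = 0)
position 12: 000 → 0  (bit 0 = 0)
bits b7..b0 = 00010100 = 20

20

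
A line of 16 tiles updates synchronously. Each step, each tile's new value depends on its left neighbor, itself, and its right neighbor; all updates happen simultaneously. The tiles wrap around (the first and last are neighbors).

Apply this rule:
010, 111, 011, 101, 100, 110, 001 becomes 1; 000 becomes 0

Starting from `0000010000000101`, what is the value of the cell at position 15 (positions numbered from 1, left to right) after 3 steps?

1000111000001111
1101111100011111
1111111110111111
position 15 holds 1

1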